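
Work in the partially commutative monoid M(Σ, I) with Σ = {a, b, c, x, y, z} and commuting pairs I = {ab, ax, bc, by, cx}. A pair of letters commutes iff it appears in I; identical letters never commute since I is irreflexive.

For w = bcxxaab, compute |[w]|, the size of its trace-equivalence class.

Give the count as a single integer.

35

drop 0:b onto floor
drop 1:c onto floor
drop 2:x onto {0:b}
drop 3:x onto {2:x}
drop 4:a onto {1:c}
drop 5:a onto {4:a}
drop 6:b onto {3:x}
ground layer = {0:b, 1:c}
drop-orders for the pieces not yet dropped (sum over which currently-grounded one goes next):
  1 to go: {5} 1  {6} 1
  2 to go: {3,6} 1  {4,5} 1  {5,6} 2
  3 to go: {1,4,5} 1  {2,3,6} 1  {3,5,6} 3  {4,5,6} 3
  4 to go: {0,2,3,6} 1  {1,4,5,6} 4  {2,3,5,6} 4  {3,4,5,6} 6
  5 to go: {0,2,3,5,6} 5  {1,3,4,5,6} 10  {2,3,4,5,6} 10
  if 0:b drops first: 20 orders
  if 1:c drops first: 15 orders
heap linearizations: 35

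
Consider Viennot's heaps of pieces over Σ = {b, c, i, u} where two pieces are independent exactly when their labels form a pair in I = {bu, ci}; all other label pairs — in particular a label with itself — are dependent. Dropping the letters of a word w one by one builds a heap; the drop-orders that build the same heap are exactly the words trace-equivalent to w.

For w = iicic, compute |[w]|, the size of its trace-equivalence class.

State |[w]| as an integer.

10

0(i) covers ∅
1(i) covers 0:i
2(c) covers ∅
3(i) covers 1:i
4(c) covers 2:c
floor of heap: 0:i, 2:c
completions by unplaced set U, small U first (add the entries for U minus each lowest piece of U):
  |U|=1: {3}:1  {4}:1
  |U|=2: {1,3}:1  {2,4}:1  {3,4}:2
  |U|=3: {0,1,3}:1  {1,3,4}:3  {2,3,4}:3
  start at 0(i): 6
  start at 2(c): 4
sum over floor = 10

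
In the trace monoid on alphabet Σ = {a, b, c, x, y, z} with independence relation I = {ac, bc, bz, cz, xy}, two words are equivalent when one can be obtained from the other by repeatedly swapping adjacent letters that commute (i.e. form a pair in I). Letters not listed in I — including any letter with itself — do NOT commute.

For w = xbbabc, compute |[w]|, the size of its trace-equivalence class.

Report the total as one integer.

#0=x has no predecessor
#1=b depends on [0:x]
#2=b depends on [1:b]
#3=a depends on [2:b]
#4=b depends on [3:a]
#5=c depends on [0:x]
sources: [0:x]
N(rest) = Σ N(rest − s) over sources s of rest; N(one piece) = 1:
  size 1 → [4]=1  [5]=1
  size 2 → [3,4]=1  [4,5]=2
  size 3 → [2,3,4]=1  [3,4,5]=3
  size 4 → [1,2,3,4]=1  [2,3,4,5]=4
  first=0(x) contributes 5

5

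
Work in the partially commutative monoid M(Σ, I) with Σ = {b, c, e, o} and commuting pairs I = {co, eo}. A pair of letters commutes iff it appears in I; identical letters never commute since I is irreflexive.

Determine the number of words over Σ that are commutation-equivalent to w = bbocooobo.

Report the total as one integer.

drop 0:b onto floor
drop 1:b onto {0:b}
drop 2:o onto {1:b}
drop 3:c onto {1:b}
drop 4:o onto {2:o}
drop 5:o onto {4:o}
drop 6:o onto {5:o}
drop 7:b onto {3:c, 6:o}
drop 8:o onto {7:b}
ground layer = {0:b}
drop-orders for the pieces not yet dropped (sum over which currently-grounded one goes next):
  1 to go: {8} 1
  2 to go: {7,8} 1
  3 to go: {3,7,8} 1  {6,7,8} 1
  4 to go: {3,6,7,8} 2  {5,6,7,8} 1
  5 to go: {3,5,6,7,8} 3  {4,5,6,7,8} 1
  6 to go: {2,4,5,6,7,8} 1  {3,4,5,6,7,8} 4
  7 to go: {2,3,4,5,6,7,8} 5
  if 0:b drops first: 5 orders

5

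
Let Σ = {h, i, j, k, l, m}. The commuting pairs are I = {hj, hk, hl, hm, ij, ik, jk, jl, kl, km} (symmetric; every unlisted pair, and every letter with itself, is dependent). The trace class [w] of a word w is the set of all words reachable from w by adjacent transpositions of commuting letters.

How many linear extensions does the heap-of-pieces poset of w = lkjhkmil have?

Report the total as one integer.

0(l) covers ∅
1(k) covers ∅
2(j) covers ∅
3(h) covers ∅
4(k) covers 1:k
5(m) covers 0:l, 2:j
6(i) covers 3:h, 5:m
7(l) covers 6:i
floor of heap: 0:l, 1:k, 2:j, 3:h
completions by unplaced set U, small U first (add the entries for U minus each lowest piece of U):
  |U|=1: {4}:1  {7}:1
  |U|=2: {1,4}:1  {4,7}:2  {6,7}:1
  |U|=3: {1,4,7}:3  {3,6,7}:1  {4,6,7}:3  {5,6,7}:1
  |U|=4: {0,5,6,7}:1  {1,4,6,7}:6  {2,5,6,7}:1  {3,4,6,7}:4  {3,5,6,7}:2  {4,5,6,7}:4
  |U|=5: {0,2,5,6,7}:2  {0,3,5,6,7}:3  {0,4,5,6,7}:5  {1,3,4,6,7}:10  {1,4,5,6,7}:10  {2,3,5,6,7}:3  {2,4,5,6,7}:5  {3,4,5,6,7}:10
  |U|=6: {0,1,4,5,6,7}:15  {0,2,3,5,6,7}:8  {0,2,4,5,6,7}:12  {0,3,4,5,6,7}:18  {1,2,4,5,6,7}:15  {1,3,4,5,6,7}:30  {2,3,4,5,6,7}:18
  start at 0(l): 63
  start at 1(k): 56
  start at 2(j): 63
  start at 3(h): 42
sum over floor = 224

224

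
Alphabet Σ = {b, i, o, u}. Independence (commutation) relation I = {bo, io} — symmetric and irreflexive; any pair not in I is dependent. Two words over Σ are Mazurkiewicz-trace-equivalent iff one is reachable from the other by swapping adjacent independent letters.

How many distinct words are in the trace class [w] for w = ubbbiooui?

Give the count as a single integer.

15

0(u) covers ∅
1(b) covers 0:u
2(b) covers 1:b
3(b) covers 2:b
4(i) covers 3:b
5(o) covers 0:u
6(o) covers 5:o
7(u) covers 4:i, 6:o
8(i) covers 7:u
floor of heap: 0:u
completions by unplaced set U, small U first (add the entries for U minus each lowest piece of U):
  |U|=1: {8}:1
  |U|=2: {7,8}:1
  |U|=3: {4,7,8}:1  {6,7,8}:1
  |U|=4: {3,4,7,8}:1  {4,6,7,8}:2  {5,6,7,8}:1
  |U|=5: {2,3,4,7,8}:1  {3,4,6,7,8}:3  {4,5,6,7,8}:3
  |U|=6: {1,2,3,4,7,8}:1  {2,3,4,6,7,8}:4  {3,4,5,6,7,8}:6
  |U|=7: {1,2,3,4,6,7,8}:5  {2,3,4,5,6,7,8}:10
  start at 0(u): 15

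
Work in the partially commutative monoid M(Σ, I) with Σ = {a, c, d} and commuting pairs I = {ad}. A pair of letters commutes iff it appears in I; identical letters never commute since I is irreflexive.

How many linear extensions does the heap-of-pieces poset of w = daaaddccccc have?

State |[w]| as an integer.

#0=d has no predecessor
#1=a has no predecessor
#2=a depends on [1:a]
#3=a depends on [2:a]
#4=d depends on [0:d]
#5=d depends on [4:d]
#6=c depends on [3:a, 5:d]
#7=c depends on [6:c]
#8=c depends on [7:c]
#9=c depends on [8:c]
#10=c depends on [9:c]
sources: [0:d, 1:a]
N(rest) = Σ N(rest − s) over sources s of rest; N(one piece) = 1:
  size 1 → [10]=1
  size 2 → [9,10]=1
  size 3 → [8,9,10]=1
  size 4 → [7,8,9,10]=1
  size 5 → [6,7,8,9,10]=1
  size 6 → [3,6,7,8,9,10]=1  [5,6,7,8,9,10]=1
  size 7 → [2,3,6,7,8,9,10]=1  [3,5,6,7,8,9,10]=2  [4,5,6,7,8,9,10]=1
  size 8 → [0,4,5,6,7,8,9,10]=1  [1,2,3,6,7,8,9,10]=1  [2,3,5,6,7,8,9,10]=3  [3,4,5,6,7,8,9,10]=3
  size 9 → [0,3,4,5,6,7,8,9,10]=4  [1,2,3,5,6,7,8,9,10]=4  [2,3,4,5,6,7,8,9,10]=6
  first=0(d) contributes 10
  first=1(a) contributes 10
|[w]| = 20

20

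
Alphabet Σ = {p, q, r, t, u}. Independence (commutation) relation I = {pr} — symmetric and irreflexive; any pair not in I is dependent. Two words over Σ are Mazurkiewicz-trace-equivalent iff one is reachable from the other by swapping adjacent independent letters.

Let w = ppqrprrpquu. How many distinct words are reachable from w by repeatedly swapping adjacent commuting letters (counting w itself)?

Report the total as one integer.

10

piece 0:p — minimal
piece 1:p rests on {0:p}
piece 2:q rests on {1:p}
piece 3:r rests on {2:q}
piece 4:p rests on {2:q}
piece 5:r rests on {3:r}
piece 6:r rests on {5:r}
piece 7:p rests on {4:p}
piece 8:q rests on {6:r, 7:p}
piece 9:u rests on {8:q}
piece 10:u rests on {9:u}
minimal pieces: {0:p}
ways to finish when only these pieces remain (= sum over removing one remaining piece with nothing left below it):
  1 left: {10}→1
  2 left: {9,10}→1
  3 left: {8,9,10}→1
  4 left: {6,8,9,10}→1  {7,8,9,10}→1
  5 left: {4,7,8,9,10}→1  {5,6,8,9,10}→1  {6,7,8,9,10}→2
  6 left: {3,5,6,8,9,10}→1  {4,6,7,8,9,10}→3  {5,6,7,8,9,10}→3
  7 left: {3,5,6,7,8,9,10}→4  {4,5,6,7,8,9,10}→6
  8 left: {3,4,5,6,7,8,9,10}→10
  9 left: {2,3,4,5,6,7,8,9,10}→10
  placing 0:p first → 10 extensions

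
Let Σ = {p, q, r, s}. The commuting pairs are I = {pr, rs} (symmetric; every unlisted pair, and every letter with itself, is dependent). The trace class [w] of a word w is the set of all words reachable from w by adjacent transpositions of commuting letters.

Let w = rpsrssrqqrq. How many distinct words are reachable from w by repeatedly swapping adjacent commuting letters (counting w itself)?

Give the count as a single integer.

35

#0=r has no predecessor
#1=p has no predecessor
#2=s depends on [1:p]
#3=r depends on [0:r]
#4=s depends on [2:s]
#5=s depends on [4:s]
#6=r depends on [3:r]
#7=q depends on [5:s, 6:r]
#8=q depends on [7:q]
#9=r depends on [8:q]
#10=q depends on [9:r]
sources: [0:r, 1:p]
N(rest) = Σ N(rest − s) over sources s of rest; N(one piece) = 1:
  size 1 → [10]=1
  size 2 → [9,10]=1
  size 3 → [8,9,10]=1
  size 4 → [7,8,9,10]=1
  size 5 → [5,7,8,9,10]=1  [6,7,8,9,10]=1
  size 6 → [3,6,7,8,9,10]=1  [4,5,7,8,9,10]=1  [5,6,7,8,9,10]=2
  size 7 → [0,3,6,7,8,9,10]=1  [2,4,5,7,8,9,10]=1  [3,5,6,7,8,9,10]=3  [4,5,6,7,8,9,10]=3
  size 8 → [0,3,5,6,7,8,9,10]=4  [1,2,4,5,7,8,9,10]=1  [2,4,5,6,7,8,9,10]=4  [3,4,5,6,7,8,9,10]=6
  size 9 → [0,3,4,5,6,7,8,9,10]=10  [1,2,4,5,6,7,8,9,10]=5  [2,3,4,5,6,7,8,9,10]=10
  first=0(r) contributes 15
  first=1(p) contributes 20
|[w]| = 35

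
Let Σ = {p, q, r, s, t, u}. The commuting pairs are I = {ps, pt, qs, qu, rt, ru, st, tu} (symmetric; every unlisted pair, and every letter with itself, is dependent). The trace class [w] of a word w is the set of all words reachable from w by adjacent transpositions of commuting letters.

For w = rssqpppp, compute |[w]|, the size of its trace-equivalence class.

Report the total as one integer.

0(r) covers ∅
1(s) covers 0:r
2(s) covers 1:s
3(q) covers 0:r
4(p) covers 3:q
5(p) covers 4:p
6(p) covers 5:p
7(p) covers 6:p
floor of heap: 0:r
completions by unplaced set U, small U first (add the entries for U minus each lowest piece of U):
  |U|=1: {2}:1  {7}:1
  |U|=2: {1,2}:1  {2,7}:2  {6,7}:1
  |U|=3: {1,2,7}:3  {2,6,7}:3  {5,6,7}:1
  |U|=4: {1,2,6,7}:6  {2,5,6,7}:4  {4,5,6,7}:1
  |U|=5: {1,2,5,6,7}:10  {2,4,5,6,7}:5  {3,4,5,6,7}:1
  |U|=6: {1,2,4,5,6,7}:15  {2,3,4,5,6,7}:6
  start at 0(r): 21

21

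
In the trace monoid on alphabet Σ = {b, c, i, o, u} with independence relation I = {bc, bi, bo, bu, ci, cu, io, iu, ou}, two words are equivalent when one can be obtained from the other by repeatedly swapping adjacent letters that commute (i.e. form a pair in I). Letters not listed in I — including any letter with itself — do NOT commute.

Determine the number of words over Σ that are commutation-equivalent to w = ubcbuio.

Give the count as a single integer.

630

0(u) covers ∅
1(b) covers ∅
2(c) covers ∅
3(b) covers 1:b
4(u) covers 0:u
5(i) covers ∅
6(o) covers 2:c
floor of heap: 0:u, 1:b, 2:c, 5:i
completions by unplaced set U, small U first (add the entries for U minus each lowest piece of U):
  |U|=1: {3}:1  {4}:1  {5}:1  {6}:1
  |U|=2: {0,4}:1  {1,3}:1  {2,6}:1  {3,4}:2  {3,5}:2  {3,6}:2  {4,5}:2  {4,6}:2  {5,6}:2
  |U|=3: {0,3,4}:3  {0,4,5}:3  {0,4,6}:3  {1,3,4}:3  {1,3,5}:3  {1,3,6}:3  {2,3,6}:3  {2,4,6}:3  {2,5,6}:3  {3,4,5}:6  {3,4,6}:6  {3,5,6}:6  {4,5,6}:6
  |U|=4: {0,1,3,4}:6  {0,2,4,6}:6  {0,3,4,5}:12  {0,3,4,6}:12  {0,4,5,6}:12  {1,2,3,6}:6  {1,3,4,5}:12  {1,3,4,6}:12  {1,3,5,6}:12  {2,3,4,6}:12  {2,3,5,6}:12  {2,4,5,6}:12  {3,4,5,6}:24
  |U|=5: {0,1,3,4,5}:30  {0,1,3,4,6}:30  {0,2,3,4,6}:30  {0,2,4,5,6}:30  {0,3,4,5,6}:60  {1,2,3,4,6}:30  {1,2,3,5,6}:30  {1,3,4,5,6}:60  {2,3,4,5,6}:60
  start at 0(u): 180
  start at 1(b): 180
  start at 2(c): 180
  start at 5(i): 90
sum over floor = 630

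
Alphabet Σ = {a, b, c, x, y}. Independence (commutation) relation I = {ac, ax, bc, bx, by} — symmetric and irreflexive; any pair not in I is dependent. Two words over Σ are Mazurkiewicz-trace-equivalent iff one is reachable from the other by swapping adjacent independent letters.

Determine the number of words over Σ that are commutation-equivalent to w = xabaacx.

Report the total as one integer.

drop 0:x onto floor
drop 1:a onto floor
drop 2:b onto {1:a}
drop 3:a onto {2:b}
drop 4:a onto {3:a}
drop 5:c onto {0:x}
drop 6:x onto {5:c}
ground layer = {0:x, 1:a}
drop-orders for the pieces not yet dropped (sum over which currently-grounded one goes next):
  1 to go: {4} 1  {6} 1
  2 to go: {3,4} 1  {4,6} 2  {5,6} 1
  3 to go: {0,5,6} 1  {2,3,4} 1  {3,4,6} 3  {4,5,6} 3
  4 to go: {0,4,5,6} 4  {1,2,3,4} 1  {2,3,4,6} 4  {3,4,5,6} 6
  5 to go: {0,3,4,5,6} 10  {1,2,3,4,6} 5  {2,3,4,5,6} 10
  if 0:x drops first: 15 orders
  if 1:a drops first: 20 orders
heap linearizations: 35

35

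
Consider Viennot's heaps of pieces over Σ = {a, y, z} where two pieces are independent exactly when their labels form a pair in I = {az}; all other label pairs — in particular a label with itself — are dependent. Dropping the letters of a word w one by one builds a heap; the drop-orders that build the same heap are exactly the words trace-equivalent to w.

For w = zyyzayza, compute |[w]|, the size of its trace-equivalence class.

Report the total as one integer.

4

drop 0:z onto floor
drop 1:y onto {0:z}
drop 2:y onto {1:y}
drop 3:z onto {2:y}
drop 4:a onto {2:y}
drop 5:y onto {3:z, 4:a}
drop 6:z onto {5:y}
drop 7:a onto {5:y}
ground layer = {0:z}
drop-orders for the pieces not yet dropped (sum over which currently-grounded one goes next):
  1 to go: {6} 1  {7} 1
  2 to go: {6,7} 2
  3 to go: {5,6,7} 2
  4 to go: {3,5,6,7} 2  {4,5,6,7} 2
  5 to go: {3,4,5,6,7} 4
  6 to go: {2,3,4,5,6,7} 4
  if 0:z drops first: 4 orders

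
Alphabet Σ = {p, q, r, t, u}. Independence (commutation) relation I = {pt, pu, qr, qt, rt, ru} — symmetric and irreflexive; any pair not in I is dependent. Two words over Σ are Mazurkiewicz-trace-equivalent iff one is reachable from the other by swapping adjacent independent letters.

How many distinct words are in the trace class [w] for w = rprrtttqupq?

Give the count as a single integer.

drop 0:r onto floor
drop 1:p onto {0:r}
drop 2:r onto {1:p}
drop 3:r onto {2:r}
drop 4:t onto floor
drop 5:t onto {4:t}
drop 6:t onto {5:t}
drop 7:q onto {1:p}
drop 8:u onto {6:t, 7:q}
drop 9:p onto {3:r, 7:q}
drop 10:q onto {8:u, 9:p}
ground layer = {0:r, 4:t}
drop-orders for the pieces not yet dropped (sum over which currently-grounded one goes next):
  1 to go: {10} 1
  2 to go: {8,10} 1  {9,10} 1
  3 to go: {3,9,10} 1  {6,8,10} 1  {8,9,10} 2
  4 to go: {2,3,9,10} 1  {3,8,9,10} 3  {5,6,8,10} 1  {6,8,9,10} 3  {7,8,9,10} 2
  5 to go: {2,3,8,9,10} 4  {3,6,8,9,10} 6  {3,7,8,9,10} 5  {4,5,6,8,10} 1  {5,6,8,9,10} 4  {6,7,8,9,10} 5
  6 to go: {2,3,6,8,9,10} 10  {2,3,7,8,9,10} 9  {3,5,6,8,9,10} 10  {3,6,7,8,9,10} 16  {4,5,6,8,9,10} 5  {5,6,7,8,9,10} 9
  7 to go: {1,2,3,7,8,9,10} 9  {2,3,5,6,8,9,10} 20  {2,3,6,7,8,9,10} 35  {3,4,5,6,8,9,10} 15  {3,5,6,7,8,9,10} 35  {4,5,6,7,8,9,10} 14
  8 to go: {0,1,2,3,7,8,9,10} 9  {1,2,3,6,7,8,9,10} 44  {2,3,4,5,6,8,9,10} 35  {2,3,5,6,7,8,9,10} 90  {3,4,5,6,7,8,9,10} 64
  9 to go: {0,1,2,3,6,7,8,9,10} 53  {1,2,3,5,6,7,8,9,10} 134  {2,3,4,5,6,7,8,9,10} 189
  if 0:r drops first: 323 orders
  if 4:t drops first: 187 orders
heap linearizations: 510

510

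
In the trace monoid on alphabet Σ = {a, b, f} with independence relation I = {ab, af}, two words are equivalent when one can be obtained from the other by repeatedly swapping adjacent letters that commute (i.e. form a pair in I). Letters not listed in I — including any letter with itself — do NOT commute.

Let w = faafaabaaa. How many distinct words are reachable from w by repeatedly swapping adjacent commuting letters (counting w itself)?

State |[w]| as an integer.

120

drop 0:f onto floor
drop 1:a onto floor
drop 2:a onto {1:a}
drop 3:f onto {0:f}
drop 4:a onto {2:a}
drop 5:a onto {4:a}
drop 6:b onto {3:f}
drop 7:a onto {5:a}
drop 8:a onto {7:a}
drop 9:a onto {8:a}
ground layer = {0:f, 1:a}
drop-orders for the pieces not yet dropped (sum over which currently-grounded one goes next):
  1 to go: {6} 1  {9} 1
  2 to go: {3,6} 1  {6,9} 2  {8,9} 1
  3 to go: {0,3,6} 1  {3,6,9} 3  {6,8,9} 3  {7,8,9} 1
  4 to go: {0,3,6,9} 4  {3,6,8,9} 6  {5,7,8,9} 1  {6,7,8,9} 4
  5 to go: {0,3,6,8,9} 10  {3,6,7,8,9} 10  {4,5,7,8,9} 1  {5,6,7,8,9} 5
  6 to go: {0,3,6,7,8,9} 20  {2,4,5,7,8,9} 1  {3,5,6,7,8,9} 15  {4,5,6,7,8,9} 6
  7 to go: {0,3,5,6,7,8,9} 35  {1,2,4,5,7,8,9} 1  {2,4,5,6,7,8,9} 7  {3,4,5,6,7,8,9} 21
  8 to go: {0,3,4,5,6,7,8,9} 56  {1,2,4,5,6,7,8,9} 8  {2,3,4,5,6,7,8,9} 28
  if 0:f drops first: 36 orders
  if 1:a drops first: 84 orders
heap linearizations: 120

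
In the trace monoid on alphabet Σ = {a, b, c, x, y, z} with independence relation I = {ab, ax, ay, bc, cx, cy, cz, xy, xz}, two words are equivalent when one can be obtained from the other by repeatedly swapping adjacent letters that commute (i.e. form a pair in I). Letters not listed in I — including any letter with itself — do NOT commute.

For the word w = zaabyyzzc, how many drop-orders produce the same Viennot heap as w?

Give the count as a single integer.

#0=z has no predecessor
#1=a depends on [0:z]
#2=a depends on [1:a]
#3=b depends on [0:z]
#4=y depends on [3:b]
#5=y depends on [4:y]
#6=z depends on [2:a, 5:y]
#7=z depends on [6:z]
#8=c depends on [2:a]
sources: [0:z]
N(rest) = Σ N(rest − s) over sources s of rest; N(one piece) = 1:
  size 1 → [7]=1  [8]=1
  size 2 → [6,7]=1  [7,8]=2
  size 3 → [5,6,7]=1  [6,7,8]=3
  size 4 → [2,6,7,8]=3  [4,5,6,7]=1  [5,6,7,8]=4
  size 5 → [1,2,6,7,8]=3  [2,5,6,7,8]=7  [3,4,5,6,7]=1  [4,5,6,7,8]=5
  size 6 → [1,2,5,6,7,8]=10  [2,4,5,6,7,8]=12  [3,4,5,6,7,8]=6
  size 7 → [1,2,4,5,6,7,8]=22  [2,3,4,5,6,7,8]=18
  first=0(z) contributes 40

40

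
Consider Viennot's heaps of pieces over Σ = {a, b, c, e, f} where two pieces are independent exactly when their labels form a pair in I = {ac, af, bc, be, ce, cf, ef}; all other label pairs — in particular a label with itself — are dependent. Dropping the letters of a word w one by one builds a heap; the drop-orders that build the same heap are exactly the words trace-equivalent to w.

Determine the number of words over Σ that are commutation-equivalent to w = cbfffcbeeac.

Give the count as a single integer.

piece 0:c — minimal
piece 1:b — minimal
piece 2:f rests on {1:b}
piece 3:f rests on {2:f}
piece 4:f rests on {3:f}
piece 5:c rests on {0:c}
piece 6:b rests on {4:f}
piece 7:e — minimal
piece 8:e rests on {7:e}
piece 9:a rests on {6:b, 8:e}
piece 10:c rests on {5:c}
minimal pieces: {0:c, 1:b, 7:e}
ways to finish when only these pieces remain (= sum over removing one remaining piece with nothing left below it):
  1 left: {9}→1  {10}→1
  2 left: {5,10}→1  {6,9}→1  {8,9}→1  {9,10}→2
  3 left: {0,5,10}→1  {4,6,9}→1  {5,9,10}→3  {6,8,9}→2  {6,9,10}→3  {7,8,9}→1  {8,9,10}→3
  4 left: {0,5,9,10}→4  {3,4,6,9}→1  {4,6,8,9}→3  {4,6,9,10}→4  {5,6,9,10}→6  {5,8,9,10}→6  {6,7,8,9}→3  {6,8,9,10}→8  {7,8,9,10}→4
  5 left: {0,5,6,9,10}→10  {0,5,8,9,10}→10  {2,3,4,6,9}→1  {3,4,6,8,9}→4  {3,4,6,9,10}→5  {4,5,6,9,10}→10  {4,6,7,8,9}→6  {4,6,8,9,10}→15  {5,6,8,9,10}→20  {5,7,8,9,10}→10  {6,7,8,9,10}→15
  6 left: {0,4,5,6,9,10}→20  {0,5,6,8,9,10}→40  {0,5,7,8,9,10}→20  {1,2,3,4,6,9}→1  {2,3,4,6,8,9}→5  {2,3,4,6,9,10}→6  {3,4,5,6,9,10}→15  {3,4,6,7,8,9}→10  {3,4,6,8,9,10}→24  {4,5,6,8,9,10}→45  {4,6,7,8,9,10}→36  {5,6,7,8,9,10}→45
  7 left: {0,3,4,5,6,9,10}→35  {0,4,5,6,8,9,10}→105  {0,5,6,7,8,9,10}→105  {1,2,3,4,6,8,9}→6  {1,2,3,4,6,9,10}→7  {2,3,4,5,6,9,10}→21  {2,3,4,6,7,8,9}→15  {2,3,4,6,8,9,10}→35  {3,4,5,6,8,9,10}→84  {3,4,6,7,8,9,10}→70  {4,5,6,7,8,9,10}→126
  8 left: {0,2,3,4,5,6,9,10}→56  {0,3,4,5,6,8,9,10}→224  {0,4,5,6,7,8,9,10}→336  {1,2,3,4,5,6,9,10}→28  {1,2,3,4,6,7,8,9}→21  {1,2,3,4,6,8,9,10}→48  {2,3,4,5,6,8,9,10}→140  {2,3,4,6,7,8,9,10}→120  {3,4,5,6,7,8,9,10}→280
  9 left: {0,1,2,3,4,5,6,9,10}→84  {0,2,3,4,5,6,8,9,10}→420  {0,3,4,5,6,7,8,9,10}→840  {1,2,3,4,5,6,8,9,10}→216  {1,2,3,4,6,7,8,9,10}→189  {2,3,4,5,6,7,8,9,10}→540
  placing 0:c first → 945 extensions
  placing 1:b first → 1800 extensions
  placing 7:e first → 720 extensions
total linear extensions = 3465

3465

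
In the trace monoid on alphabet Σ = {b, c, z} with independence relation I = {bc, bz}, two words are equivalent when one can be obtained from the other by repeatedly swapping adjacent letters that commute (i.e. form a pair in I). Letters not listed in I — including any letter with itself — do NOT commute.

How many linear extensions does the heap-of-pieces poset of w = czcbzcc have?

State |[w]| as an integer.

piece 0:c — minimal
piece 1:z rests on {0:c}
piece 2:c rests on {1:z}
piece 3:b — minimal
piece 4:z rests on {2:c}
piece 5:c rests on {4:z}
piece 6:c rests on {5:c}
minimal pieces: {0:c, 3:b}
ways to finish when only these pieces remain (= sum over removing one remaining piece with nothing left below it):
  1 left: {3}→1  {6}→1
  2 left: {3,6}→2  {5,6}→1
  3 left: {3,5,6}→3  {4,5,6}→1
  4 left: {2,4,5,6}→1  {3,4,5,6}→4
  5 left: {1,2,4,5,6}→1  {2,3,4,5,6}→5
  placing 0:c first → 6 extensions
  placing 3:b first → 1 extensions
total linear extensions = 7

7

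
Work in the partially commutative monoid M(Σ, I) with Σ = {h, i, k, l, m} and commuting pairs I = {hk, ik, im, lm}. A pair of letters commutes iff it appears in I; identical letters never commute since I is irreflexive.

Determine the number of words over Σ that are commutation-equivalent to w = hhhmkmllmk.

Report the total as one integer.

drop 0:h onto floor
drop 1:h onto {0:h}
drop 2:h onto {1:h}
drop 3:m onto {2:h}
drop 4:k onto {3:m}
drop 5:m onto {4:k}
drop 6:l onto {4:k}
drop 7:l onto {6:l}
drop 8:m onto {5:m}
drop 9:k onto {7:l, 8:m}
ground layer = {0:h}
drop-orders for the pieces not yet dropped (sum over which currently-grounded one goes next):
  1 to go: {9} 1
  2 to go: {7,9} 1  {8,9} 1
  3 to go: {5,8,9} 1  {6,7,9} 1  {7,8,9} 2
  4 to go: {5,7,8,9} 3  {6,7,8,9} 3
  5 to go: {5,6,7,8,9} 6
  6 to go: {4,5,6,7,8,9} 6
  7 to go: {3,4,5,6,7,8,9} 6
  8 to go: {2,3,4,5,6,7,8,9} 6
  if 0:h drops first: 6 orders

6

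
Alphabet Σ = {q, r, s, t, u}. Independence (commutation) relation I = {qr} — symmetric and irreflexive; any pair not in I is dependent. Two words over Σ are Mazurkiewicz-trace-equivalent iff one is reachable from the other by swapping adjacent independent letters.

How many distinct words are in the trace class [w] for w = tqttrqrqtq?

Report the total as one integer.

drop 0:t onto floor
drop 1:q onto {0:t}
drop 2:t onto {1:q}
drop 3:t onto {2:t}
drop 4:r onto {3:t}
drop 5:q onto {3:t}
drop 6:r onto {4:r}
drop 7:q onto {5:q}
drop 8:t onto {6:r, 7:q}
drop 9:q onto {8:t}
ground layer = {0:t}
drop-orders for the pieces not yet dropped (sum over which currently-grounded one goes next):
  1 to go: {9} 1
  2 to go: {8,9} 1
  3 to go: {6,8,9} 1  {7,8,9} 1
  4 to go: {4,6,8,9} 1  {5,7,8,9} 1  {6,7,8,9} 2
  5 to go: {4,6,7,8,9} 3  {5,6,7,8,9} 3
  6 to go: {4,5,6,7,8,9} 6
  7 to go: {3,4,5,6,7,8,9} 6
  8 to go: {2,3,4,5,6,7,8,9} 6
  if 0:t drops first: 6 orders

6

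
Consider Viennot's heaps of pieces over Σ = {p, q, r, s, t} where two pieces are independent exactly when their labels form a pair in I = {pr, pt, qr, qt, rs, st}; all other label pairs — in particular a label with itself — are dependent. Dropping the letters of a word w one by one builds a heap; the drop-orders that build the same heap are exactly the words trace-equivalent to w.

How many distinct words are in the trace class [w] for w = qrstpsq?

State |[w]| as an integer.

drop 0:q onto floor
drop 1:r onto floor
drop 2:s onto {0:q}
drop 3:t onto {1:r}
drop 4:p onto {2:s}
drop 5:s onto {4:p}
drop 6:q onto {5:s}
ground layer = {0:q, 1:r}
drop-orders for the pieces not yet dropped (sum over which currently-grounded one goes next):
  1 to go: {3} 1  {6} 1
  2 to go: {1,3} 1  {3,6} 2  {5,6} 1
  3 to go: {1,3,6} 3  {3,5,6} 3  {4,5,6} 1
  4 to go: {1,3,5,6} 6  {2,4,5,6} 1  {3,4,5,6} 4
  5 to go: {0,2,4,5,6} 1  {1,3,4,5,6} 10  {2,3,4,5,6} 5
  if 0:q drops first: 15 orders
  if 1:r drops first: 6 orders
heap linearizations: 21

21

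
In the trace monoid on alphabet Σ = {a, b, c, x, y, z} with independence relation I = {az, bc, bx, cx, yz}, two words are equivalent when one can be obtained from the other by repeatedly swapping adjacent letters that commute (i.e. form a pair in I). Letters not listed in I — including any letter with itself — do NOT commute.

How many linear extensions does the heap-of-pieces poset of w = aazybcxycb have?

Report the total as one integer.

piece 0:a — minimal
piece 1:a rests on {0:a}
piece 2:z — minimal
piece 3:y rests on {1:a}
piece 4:b rests on {2:z, 3:y}
piece 5:c rests on {2:z, 3:y}
piece 6:x rests on {2:z, 3:y}
piece 7:y rests on {4:b, 5:c, 6:x}
piece 8:c rests on {7:y}
piece 9:b rests on {7:y}
minimal pieces: {0:a, 2:z}
ways to finish when only these pieces remain (= sum over removing one remaining piece with nothing left below it):
  1 left: {8}→1  {9}→1
  2 left: {8,9}→2
  3 left: {7,8,9}→2
  4 left: {4,7,8,9}→2  {5,7,8,9}→2  {6,7,8,9}→2
  5 left: {4,5,7,8,9}→4  {4,6,7,8,9}→4  {5,6,7,8,9}→4
  6 left: {4,5,6,7,8,9}→12
  7 left: {2,4,5,6,7,8,9}→12  {3,4,5,6,7,8,9}→12
  8 left: {1,3,4,5,6,7,8,9}→12  {2,3,4,5,6,7,8,9}→24
  placing 0:a first → 36 extensions
  placing 2:z first → 12 extensions
total linear extensions = 48

48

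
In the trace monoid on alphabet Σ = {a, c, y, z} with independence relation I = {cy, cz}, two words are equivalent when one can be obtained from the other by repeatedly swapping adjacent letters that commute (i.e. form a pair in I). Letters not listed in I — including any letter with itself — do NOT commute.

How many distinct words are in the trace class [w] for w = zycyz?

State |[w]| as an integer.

5

drop 0:z onto floor
drop 1:y onto {0:z}
drop 2:c onto floor
drop 3:y onto {1:y}
drop 4:z onto {3:y}
ground layer = {0:z, 2:c}
drop-orders for the pieces not yet dropped (sum over which currently-grounded one goes next):
  1 to go: {2} 1  {4} 1
  2 to go: {2,4} 2  {3,4} 1
  3 to go: {1,3,4} 1  {2,3,4} 3
  if 0:z drops first: 4 orders
  if 2:c drops first: 1 orders
heap linearizations: 5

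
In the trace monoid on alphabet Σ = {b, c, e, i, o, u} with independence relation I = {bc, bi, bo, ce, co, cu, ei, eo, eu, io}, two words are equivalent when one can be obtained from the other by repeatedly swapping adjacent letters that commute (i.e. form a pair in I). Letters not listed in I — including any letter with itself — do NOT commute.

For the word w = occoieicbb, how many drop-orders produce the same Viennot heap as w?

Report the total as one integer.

2520

drop 0:o onto floor
drop 1:c onto floor
drop 2:c onto {1:c}
drop 3:o onto {0:o}
drop 4:i onto {2:c}
drop 5:e onto floor
drop 6:i onto {4:i}
drop 7:c onto {6:i}
drop 8:b onto {5:e}
drop 9:b onto {8:b}
ground layer = {0:o, 1:c, 5:e}
drop-orders for the pieces not yet dropped (sum over which currently-grounded one goes next):
  1 to go: {3} 1  {7} 1  {9} 1
  2 to go: {0,3} 1  {3,7} 2  {3,9} 2  {6,7} 1  {7,9} 2  {8,9} 1
  3 to go: {0,3,7} 3  {0,3,9} 3  {3,6,7} 3  {3,7,9} 6  {3,8,9} 3  {4,6,7} 1  {5,8,9} 1  {6,7,9} 3  {7,8,9} 3
  4 to go: {0,3,6,7} 6  {0,3,7,9} 12  {0,3,8,9} 6  {2,4,6,7} 1  {3,4,6,7} 4  {3,5,8,9} 4  {3,6,7,9} 12  {3,7,8,9} 12  {4,6,7,9} 4  {5,7,8,9} 4  {6,7,8,9} 6
  5 to go: {0,3,4,6,7} 10  {0,3,5,8,9} 10  {0,3,6,7,9} 30  {0,3,7,8,9} 30  {1,2,4,6,7} 1  {2,3,4,6,7} 5  {2,4,6,7,9} 5  {3,4,6,7,9} 20  {3,5,7,8,9} 20  {3,6,7,8,9} 30  {4,6,7,8,9} 10  {5,6,7,8,9} 10
  6 to go: {0,2,3,4,6,7} 15  {0,3,4,6,7,9} 60  {0,3,5,7,8,9} 60  {0,3,6,7,8,9} 90  {1,2,3,4,6,7} 6  {1,2,4,6,7,9} 6  {2,3,4,6,7,9} 30  {2,4,6,7,8,9} 15  {3,4,6,7,8,9} 60  {3,5,6,7,8,9} 60  {4,5,6,7,8,9} 20
  7 to go: {0,1,2,3,4,6,7} 21  {0,2,3,4,6,7,9} 105  {0,3,4,6,7,8,9} 210  {0,3,5,6,7,8,9} 210  {1,2,3,4,6,7,9} 42  {1,2,4,6,7,8,9} 21  {2,3,4,6,7,8,9} 105  {2,4,5,6,7,8,9} 35  {3,4,5,6,7,8,9} 140
  8 to go: {0,1,2,3,4,6,7,9} 168  {0,2,3,4,6,7,8,9} 420  {0,3,4,5,6,7,8,9} 560  {1,2,3,4,6,7,8,9} 168  {1,2,4,5,6,7,8,9} 56  {2,3,4,5,6,7,8,9} 280
  if 0:o drops first: 504 orders
  if 1:c drops first: 1260 orders
  if 5:e drops first: 756 orders
heap linearizations: 2520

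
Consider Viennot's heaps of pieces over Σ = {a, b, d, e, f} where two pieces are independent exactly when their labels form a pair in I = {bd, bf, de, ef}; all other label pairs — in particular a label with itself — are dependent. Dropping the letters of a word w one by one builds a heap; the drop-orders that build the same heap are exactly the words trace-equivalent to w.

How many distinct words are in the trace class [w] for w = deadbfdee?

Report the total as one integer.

40

drop 0:d onto floor
drop 1:e onto floor
drop 2:a onto {0:d, 1:e}
drop 3:d onto {2:a}
drop 4:b onto {2:a}
drop 5:f onto {3:d}
drop 6:d onto {5:f}
drop 7:e onto {4:b}
drop 8:e onto {7:e}
ground layer = {0:d, 1:e}
drop-orders for the pieces not yet dropped (sum over which currently-grounded one goes next):
  1 to go: {6} 1  {8} 1
  2 to go: {5,6} 1  {6,8} 2  {7,8} 1
  3 to go: {3,5,6} 1  {4,7,8} 1  {5,6,8} 3  {6,7,8} 3
  4 to go: {3,5,6,8} 4  {4,6,7,8} 4  {5,6,7,8} 6
  5 to go: {3,5,6,7,8} 10  {4,5,6,7,8} 10
  6 to go: {3,4,5,6,7,8} 20
  7 to go: {2,3,4,5,6,7,8} 20
  if 0:d drops first: 20 orders
  if 1:e drops first: 20 orders
heap linearizations: 40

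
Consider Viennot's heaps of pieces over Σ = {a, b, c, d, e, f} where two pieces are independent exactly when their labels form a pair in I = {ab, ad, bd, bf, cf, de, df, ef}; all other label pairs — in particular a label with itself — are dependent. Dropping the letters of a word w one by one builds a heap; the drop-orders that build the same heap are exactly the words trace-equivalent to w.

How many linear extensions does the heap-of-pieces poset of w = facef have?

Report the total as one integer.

3

drop 0:f onto floor
drop 1:a onto {0:f}
drop 2:c onto {1:a}
drop 3:e onto {2:c}
drop 4:f onto {1:a}
ground layer = {0:f}
drop-orders for the pieces not yet dropped (sum over which currently-grounded one goes next):
  1 to go: {3} 1  {4} 1
  2 to go: {2,3} 1  {3,4} 2
  3 to go: {2,3,4} 3
  if 0:f drops first: 3 orders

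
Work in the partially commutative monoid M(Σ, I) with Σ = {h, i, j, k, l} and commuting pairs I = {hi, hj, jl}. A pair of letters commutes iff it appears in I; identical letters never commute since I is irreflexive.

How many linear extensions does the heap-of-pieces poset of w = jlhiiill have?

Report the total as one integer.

9

piece 0:j — minimal
piece 1:l — minimal
piece 2:h rests on {1:l}
piece 3:i rests on {0:j, 1:l}
piece 4:i rests on {3:i}
piece 5:i rests on {4:i}
piece 6:l rests on {2:h, 5:i}
piece 7:l rests on {6:l}
minimal pieces: {0:j, 1:l}
ways to finish when only these pieces remain (= sum over removing one remaining piece with nothing left below it):
  1 left: {7}→1
  2 left: {6,7}→1
  3 left: {2,6,7}→1  {5,6,7}→1
  4 left: {2,5,6,7}→2  {4,5,6,7}→1
  5 left: {2,4,5,6,7}→3  {3,4,5,6,7}→1
  6 left: {0,3,4,5,6,7}→1  {2,3,4,5,6,7}→4
  placing 0:j first → 4 extensions
  placing 1:l first → 5 extensions
total linear extensions = 9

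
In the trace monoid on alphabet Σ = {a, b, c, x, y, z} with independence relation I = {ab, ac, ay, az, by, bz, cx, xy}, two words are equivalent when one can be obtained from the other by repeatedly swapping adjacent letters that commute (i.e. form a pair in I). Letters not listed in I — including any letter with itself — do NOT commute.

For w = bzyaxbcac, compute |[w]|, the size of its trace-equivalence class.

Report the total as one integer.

108

drop 0:b onto floor
drop 1:z onto floor
drop 2:y onto {1:z}
drop 3:a onto floor
drop 4:x onto {0:b, 1:z, 3:a}
drop 5:b onto {4:x}
drop 6:c onto {2:y, 5:b}
drop 7:a onto {4:x}
drop 8:c onto {6:c}
ground layer = {0:b, 1:z, 3:a}
drop-orders for the pieces not yet dropped (sum over which currently-grounded one goes next):
  1 to go: {7} 1  {8} 1
  2 to go: {6,8} 1  {7,8} 2
  3 to go: {2,6,8} 1  {5,6,8} 1  {6,7,8} 3
  4 to go: {2,5,6,8} 2  {2,6,7,8} 4  {5,6,7,8} 4
  5 to go: {2,5,6,7,8} 10  {4,5,6,7,8} 4
  6 to go: {0,4,5,6,7,8} 4  {2,4,5,6,7,8} 14  {3,4,5,6,7,8} 4
  7 to go: {0,2,4,5,6,7,8} 18  {0,3,4,5,6,7,8} 8  {1,2,4,5,6,7,8} 14  {2,3,4,5,6,7,8} 18
  if 0:b drops first: 32 orders
  if 1:z drops first: 44 orders
  if 3:a drops first: 32 orders
heap linearizations: 108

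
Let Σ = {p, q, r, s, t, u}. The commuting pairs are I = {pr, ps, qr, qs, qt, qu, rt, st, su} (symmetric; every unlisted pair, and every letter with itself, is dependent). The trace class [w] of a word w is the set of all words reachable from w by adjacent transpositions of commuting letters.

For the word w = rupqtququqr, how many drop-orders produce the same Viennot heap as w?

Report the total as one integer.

0(r) covers ∅
1(u) covers 0:r
2(p) covers 1:u
3(q) covers 2:p
4(t) covers 2:p
5(q) covers 3:q
6(u) covers 4:t
7(q) covers 5:q
8(u) covers 6:u
9(q) covers 7:q
10(r) covers 8:u
floor of heap: 0:r
completions by unplaced set U, small U first (add the entries for U minus each lowest piece of U):
  |U|=1: {9}:1  {10}:1
  |U|=2: {7,9}:1  {8,10}:1  {9,10}:2
  |U|=3: {5,7,9}:1  {6,8,10}:1  {7,9,10}:3  {8,9,10}:3
  |U|=4: {3,5,7,9}:1  {4,6,8,10}:1  {5,7,9,10}:4  {6,8,9,10}:4  {7,8,9,10}:6
  |U|=5: {3,5,7,9,10}:5  {4,6,8,9,10}:5  {5,7,8,9,10}:10  {6,7,8,9,10}:10
  |U|=6: {3,5,7,8,9,10}:15  {4,6,7,8,9,10}:15  {5,6,7,8,9,10}:20
  |U|=7: {3,5,6,7,8,9,10}:35  {4,5,6,7,8,9,10}:35
  |U|=8: {3,4,5,6,7,8,9,10}:70
  |U|=9: {2,3,4,5,6,7,8,9,10}:70
  start at 0(r): 70

70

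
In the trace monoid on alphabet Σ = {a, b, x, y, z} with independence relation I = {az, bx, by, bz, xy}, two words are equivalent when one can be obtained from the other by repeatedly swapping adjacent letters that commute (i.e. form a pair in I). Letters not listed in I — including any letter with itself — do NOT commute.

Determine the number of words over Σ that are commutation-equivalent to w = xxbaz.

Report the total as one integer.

0(x) covers ∅
1(x) covers 0:x
2(b) covers ∅
3(a) covers 1:x, 2:b
4(z) covers 1:x
floor of heap: 0:x, 2:b
completions by unplaced set U, small U first (add the entries for U minus each lowest piece of U):
  |U|=1: {3}:1  {4}:1
  |U|=2: {2,3}:1  {3,4}:2
  |U|=3: {1,3,4}:2  {2,3,4}:3
  start at 0(x): 5
  start at 2(b): 2
sum over floor = 7

7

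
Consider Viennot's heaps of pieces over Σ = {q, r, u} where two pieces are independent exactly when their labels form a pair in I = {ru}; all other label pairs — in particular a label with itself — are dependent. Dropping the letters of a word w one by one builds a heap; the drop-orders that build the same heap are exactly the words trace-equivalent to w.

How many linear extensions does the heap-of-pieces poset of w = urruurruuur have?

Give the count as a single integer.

drop 0:u onto floor
drop 1:r onto floor
drop 2:r onto {1:r}
drop 3:u onto {0:u}
drop 4:u onto {3:u}
drop 5:r onto {2:r}
drop 6:r onto {5:r}
drop 7:u onto {4:u}
drop 8:u onto {7:u}
drop 9:u onto {8:u}
drop 10:r onto {6:r}
ground layer = {0:u, 1:r}
drop-orders for the pieces not yet dropped (sum over which currently-grounded one goes next):
  1 to go: {9} 1  {10} 1
  2 to go: {6,10} 1  {8,9} 1  {9,10} 2
  3 to go: {5,6,10} 1  {6,9,10} 3  {7,8,9} 1  {8,9,10} 3
  4 to go: {2,5,6,10} 1  {4,7,8,9} 1  {5,6,9,10} 4  {6,8,9,10} 6  {7,8,9,10} 4
  5 to go: {1,2,5,6,10} 1  {2,5,6,9,10} 5  {3,4,7,8,9} 1  {4,7,8,9,10} 5  {5,6,8,9,10} 10  {6,7,8,9,10} 10
  6 to go: {0,3,4,7,8,9} 1  {1,2,5,6,9,10} 6  {2,5,6,8,9,10} 15  {3,4,7,8,9,10} 6  {4,6,7,8,9,10} 15  {5,6,7,8,9,10} 20
  7 to go: {0,3,4,7,8,9,10} 7  {1,2,5,6,8,9,10} 21  {2,5,6,7,8,9,10} 35  {3,4,6,7,8,9,10} 21  {4,5,6,7,8,9,10} 35
  8 to go: {0,3,4,6,7,8,9,10} 28  {1,2,5,6,7,8,9,10} 56  {2,4,5,6,7,8,9,10} 70  {3,4,5,6,7,8,9,10} 56
  9 to go: {0,3,4,5,6,7,8,9,10} 84  {1,2,4,5,6,7,8,9,10} 126  {2,3,4,5,6,7,8,9,10} 126
  if 0:u drops first: 252 orders
  if 1:r drops first: 210 orders
heap linearizations: 462

462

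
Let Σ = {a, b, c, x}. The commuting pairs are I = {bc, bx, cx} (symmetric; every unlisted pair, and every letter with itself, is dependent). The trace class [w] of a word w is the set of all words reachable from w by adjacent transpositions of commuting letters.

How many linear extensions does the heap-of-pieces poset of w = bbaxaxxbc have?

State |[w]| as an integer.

0(b) covers ∅
1(b) covers 0:b
2(a) covers 1:b
3(x) covers 2:a
4(a) covers 3:x
5(x) covers 4:a
6(x) covers 5:x
7(b) covers 4:a
8(c) covers 4:a
floor of heap: 0:b
completions by unplaced set U, small U first (add the entries for U minus each lowest piece of U):
  |U|=1: {6}:1  {7}:1  {8}:1
  |U|=2: {5,6}:1  {6,7}:2  {6,8}:2  {7,8}:2
  |U|=3: {5,6,7}:3  {5,6,8}:3  {6,7,8}:6
  |U|=4: {5,6,7,8}:12
  |U|=5: {4,5,6,7,8}:12
  |U|=6: {3,4,5,6,7,8}:12
  |U|=7: {2,3,4,5,6,7,8}:12
  start at 0(b): 12

12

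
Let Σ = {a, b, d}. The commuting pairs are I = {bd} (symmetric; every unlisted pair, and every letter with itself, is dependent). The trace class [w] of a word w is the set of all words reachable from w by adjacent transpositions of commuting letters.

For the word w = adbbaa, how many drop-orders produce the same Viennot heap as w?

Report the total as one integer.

3

0(a) covers ∅
1(d) covers 0:a
2(b) covers 0:a
3(b) covers 2:b
4(a) covers 1:d, 3:b
5(a) covers 4:a
floor of heap: 0:a
completions by unplaced set U, small U first (add the entries for U minus each lowest piece of U):
  |U|=1: {5}:1
  |U|=2: {4,5}:1
  |U|=3: {1,4,5}:1  {3,4,5}:1
  |U|=4: {1,3,4,5}:2  {2,3,4,5}:1
  start at 0(a): 3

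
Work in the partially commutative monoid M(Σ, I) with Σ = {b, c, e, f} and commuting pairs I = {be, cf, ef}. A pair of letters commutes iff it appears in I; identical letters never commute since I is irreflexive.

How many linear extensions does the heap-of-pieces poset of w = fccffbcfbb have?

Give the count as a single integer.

20

drop 0:f onto floor
drop 1:c onto floor
drop 2:c onto {1:c}
drop 3:f onto {0:f}
drop 4:f onto {3:f}
drop 5:b onto {2:c, 4:f}
drop 6:c onto {5:b}
drop 7:f onto {5:b}
drop 8:b onto {6:c, 7:f}
drop 9:b onto {8:b}
ground layer = {0:f, 1:c}
drop-orders for the pieces not yet dropped (sum over which currently-grounded one goes next):
  1 to go: {9} 1
  2 to go: {8,9} 1
  3 to go: {6,8,9} 1  {7,8,9} 1
  4 to go: {6,7,8,9} 2
  5 to go: {5,6,7,8,9} 2
  6 to go: {2,5,6,7,8,9} 2  {4,5,6,7,8,9} 2
  7 to go: {1,2,5,6,7,8,9} 2  {2,4,5,6,7,8,9} 4  {3,4,5,6,7,8,9} 2
  8 to go: {0,3,4,5,6,7,8,9} 2  {1,2,4,5,6,7,8,9} 6  {2,3,4,5,6,7,8,9} 6
  if 0:f drops first: 12 orders
  if 1:c drops first: 8 orders
heap linearizations: 20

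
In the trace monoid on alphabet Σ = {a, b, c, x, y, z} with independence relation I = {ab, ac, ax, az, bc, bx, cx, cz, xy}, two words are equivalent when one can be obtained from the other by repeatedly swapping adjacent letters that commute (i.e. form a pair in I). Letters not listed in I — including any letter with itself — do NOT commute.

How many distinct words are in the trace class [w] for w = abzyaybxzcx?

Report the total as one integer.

piece 0:a — minimal
piece 1:b — minimal
piece 2:z rests on {1:b}
piece 3:y rests on {0:a, 2:z}
piece 4:a rests on {3:y}
piece 5:y rests on {4:a}
piece 6:b rests on {5:y}
piece 7:x rests on {2:z}
piece 8:z rests on {6:b, 7:x}
piece 9:c rests on {5:y}
piece 10:x rests on {8:z}
minimal pieces: {0:a, 1:b}
ways to finish when only these pieces remain (= sum over removing one remaining piece with nothing left below it):
  1 left: {9}→1  {10}→1
  2 left: {8,10}→1  {9,10}→2
  3 left: {6,8,10}→1  {7,8,10}→1  {8,9,10}→3
  4 left: {6,7,8,10}→2  {6,8,9,10}→4  {7,8,9,10}→4
  5 left: {5,6,8,9,10}→4  {6,7,8,9,10}→10
  6 left: {4,5,6,8,9,10}→4  {5,6,7,8,9,10}→14
  7 left: {3,4,5,6,8,9,10}→4  {4,5,6,7,8,9,10}→18
  8 left: {0,3,4,5,6,8,9,10}→4  {3,4,5,6,7,8,9,10}→22
  9 left: {0,3,4,5,6,7,8,9,10}→26  {2,3,4,5,6,7,8,9,10}→22
  placing 0:a first → 22 extensions
  placing 1:b first → 48 extensions
total linear extensions = 70

70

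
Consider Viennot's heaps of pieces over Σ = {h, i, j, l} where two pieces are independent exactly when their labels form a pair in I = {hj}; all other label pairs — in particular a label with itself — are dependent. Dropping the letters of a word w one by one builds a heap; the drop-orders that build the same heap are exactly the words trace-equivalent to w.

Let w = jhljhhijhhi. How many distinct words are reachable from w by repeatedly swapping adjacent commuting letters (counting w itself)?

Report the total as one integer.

piece 0:j — minimal
piece 1:h — minimal
piece 2:l rests on {0:j, 1:h}
piece 3:j rests on {2:l}
piece 4:h rests on {2:l}
piece 5:h rests on {4:h}
piece 6:i rests on {3:j, 5:h}
piece 7:j rests on {6:i}
piece 8:h rests on {6:i}
piece 9:h rests on {8:h}
piece 10:i rests on {7:j, 9:h}
minimal pieces: {0:j, 1:h}
ways to finish when only these pieces remain (= sum over removing one remaining piece with nothing left below it):
  1 left: {10}→1
  2 left: {7,10}→1  {9,10}→1
  3 left: {7,9,10}→2  {8,9,10}→1
  4 left: {7,8,9,10}→3
  5 left: {6,7,8,9,10}→3
  6 left: {3,6,7,8,9,10}→3  {5,6,7,8,9,10}→3
  7 left: {3,5,6,7,8,9,10}→6  {4,5,6,7,8,9,10}→3
  8 left: {3,4,5,6,7,8,9,10}→9
  9 left: {2,3,4,5,6,7,8,9,10}→9
  placing 0:j first → 9 extensions
  placing 1:h first → 9 extensions
total linear extensions = 18

18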